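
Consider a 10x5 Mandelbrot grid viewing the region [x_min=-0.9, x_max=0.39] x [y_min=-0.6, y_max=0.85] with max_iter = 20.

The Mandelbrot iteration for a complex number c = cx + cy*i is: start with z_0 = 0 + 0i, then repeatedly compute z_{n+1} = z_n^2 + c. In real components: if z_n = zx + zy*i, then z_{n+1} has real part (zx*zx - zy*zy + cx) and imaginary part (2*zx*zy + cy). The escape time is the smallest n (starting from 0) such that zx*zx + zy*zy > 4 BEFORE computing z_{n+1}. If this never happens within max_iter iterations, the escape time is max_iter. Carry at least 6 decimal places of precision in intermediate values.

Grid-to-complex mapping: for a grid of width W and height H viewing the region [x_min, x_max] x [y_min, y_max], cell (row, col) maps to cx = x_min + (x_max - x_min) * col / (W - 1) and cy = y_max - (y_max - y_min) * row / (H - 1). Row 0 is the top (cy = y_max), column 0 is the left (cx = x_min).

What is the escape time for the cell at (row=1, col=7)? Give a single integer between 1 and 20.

z_0 = 0 + 0i, c = 0.1033 + 0.4875i
Iter 1: z = 0.1033 + 0.4875i, |z|^2 = 0.2483
Iter 2: z = -0.1236 + 0.5883i, |z|^2 = 0.3613
Iter 3: z = -0.2274 + 0.3420i, |z|^2 = 0.1687
Iter 4: z = 0.0381 + 0.3319i, |z|^2 = 0.1116
Iter 5: z = -0.0054 + 0.5128i, |z|^2 = 0.2630
Iter 6: z = -0.1596 + 0.4820i, |z|^2 = 0.2578
Iter 7: z = -0.1035 + 0.3337i, |z|^2 = 0.1221
Iter 8: z = 0.0027 + 0.4184i, |z|^2 = 0.1751
Iter 9: z = -0.0717 + 0.4898i, |z|^2 = 0.2450
Iter 10: z = -0.1314 + 0.4172i, |z|^2 = 0.1913
Iter 11: z = -0.0535 + 0.3779i, |z|^2 = 0.1456
Iter 12: z = -0.0366 + 0.4471i, |z|^2 = 0.2012
Iter 13: z = -0.0952 + 0.4548i, |z|^2 = 0.2159
Iter 14: z = -0.0944 + 0.4009i, |z|^2 = 0.1696
Iter 15: z = -0.0485 + 0.4118i, |z|^2 = 0.1719
Iter 16: z = -0.0639 + 0.4476i, |z|^2 = 0.2044
Iter 17: z = -0.0929 + 0.4303i, |z|^2 = 0.1938
Iter 18: z = -0.0732 + 0.4075i, |z|^2 = 0.1714
Iter 19: z = -0.0574 + 0.4278i, |z|^2 = 0.1863

Answer: 20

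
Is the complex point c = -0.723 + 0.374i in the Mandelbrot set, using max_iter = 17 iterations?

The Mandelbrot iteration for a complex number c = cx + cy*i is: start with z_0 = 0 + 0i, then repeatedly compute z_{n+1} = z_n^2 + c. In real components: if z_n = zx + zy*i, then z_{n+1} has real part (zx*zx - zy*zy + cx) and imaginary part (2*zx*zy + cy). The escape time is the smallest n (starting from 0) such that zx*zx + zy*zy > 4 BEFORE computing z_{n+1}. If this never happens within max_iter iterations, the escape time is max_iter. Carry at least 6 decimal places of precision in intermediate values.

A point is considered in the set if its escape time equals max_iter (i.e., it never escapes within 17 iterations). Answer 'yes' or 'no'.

Answer: no

Derivation:
z_0 = 0 + 0i, c = -0.7230 + 0.3740i
Iter 1: z = -0.7230 + 0.3740i, |z|^2 = 0.6626
Iter 2: z = -0.3401 + -0.1668i, |z|^2 = 0.1435
Iter 3: z = -0.6351 + 0.4875i, |z|^2 = 0.6410
Iter 4: z = -0.5573 + -0.2452i, |z|^2 = 0.3707
Iter 5: z = -0.4726 + 0.6473i, |z|^2 = 0.6423
Iter 6: z = -0.9186 + -0.2378i, |z|^2 = 0.9004
Iter 7: z = 0.0643 + 0.8109i, |z|^2 = 0.6618
Iter 8: z = -1.3765 + 0.4783i, |z|^2 = 2.1235
Iter 9: z = 0.9429 + -0.9429i, |z|^2 = 1.7781
Iter 10: z = -0.7229 + -1.4041i, |z|^2 = 2.4940
Iter 11: z = -2.1719 + 2.4039i, |z|^2 = 10.4960
Escaped at iteration 11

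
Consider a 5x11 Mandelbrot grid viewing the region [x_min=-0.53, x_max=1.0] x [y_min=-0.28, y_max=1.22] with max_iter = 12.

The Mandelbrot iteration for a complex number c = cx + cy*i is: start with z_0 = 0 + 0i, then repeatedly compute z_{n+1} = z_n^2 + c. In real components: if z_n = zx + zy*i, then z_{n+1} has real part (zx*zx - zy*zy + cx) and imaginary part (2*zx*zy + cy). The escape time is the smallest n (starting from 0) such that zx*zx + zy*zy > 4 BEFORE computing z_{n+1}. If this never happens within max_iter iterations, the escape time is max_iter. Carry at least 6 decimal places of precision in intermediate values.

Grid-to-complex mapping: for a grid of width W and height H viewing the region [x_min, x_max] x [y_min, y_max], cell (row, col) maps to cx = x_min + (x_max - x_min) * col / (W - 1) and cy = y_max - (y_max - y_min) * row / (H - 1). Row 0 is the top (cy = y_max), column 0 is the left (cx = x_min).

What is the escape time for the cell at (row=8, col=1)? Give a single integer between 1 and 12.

z_0 = 0 + 0i, c = -0.1475 + 0.0200i
Iter 1: z = -0.1475 + 0.0200i, |z|^2 = 0.0222
Iter 2: z = -0.1261 + 0.0141i, |z|^2 = 0.0161
Iter 3: z = -0.1318 + 0.0164i, |z|^2 = 0.0176
Iter 4: z = -0.1304 + 0.0157i, |z|^2 = 0.0173
Iter 5: z = -0.1307 + 0.0159i, |z|^2 = 0.0173
Iter 6: z = -0.1307 + 0.0158i, |z|^2 = 0.0173
Iter 7: z = -0.1307 + 0.0159i, |z|^2 = 0.0173
Iter 8: z = -0.1307 + 0.0159i, |z|^2 = 0.0173
Iter 9: z = -0.1307 + 0.0159i, |z|^2 = 0.0173
Iter 10: z = -0.1307 + 0.0159i, |z|^2 = 0.0173
Iter 11: z = -0.1307 + 0.0159i, |z|^2 = 0.0173

Answer: 12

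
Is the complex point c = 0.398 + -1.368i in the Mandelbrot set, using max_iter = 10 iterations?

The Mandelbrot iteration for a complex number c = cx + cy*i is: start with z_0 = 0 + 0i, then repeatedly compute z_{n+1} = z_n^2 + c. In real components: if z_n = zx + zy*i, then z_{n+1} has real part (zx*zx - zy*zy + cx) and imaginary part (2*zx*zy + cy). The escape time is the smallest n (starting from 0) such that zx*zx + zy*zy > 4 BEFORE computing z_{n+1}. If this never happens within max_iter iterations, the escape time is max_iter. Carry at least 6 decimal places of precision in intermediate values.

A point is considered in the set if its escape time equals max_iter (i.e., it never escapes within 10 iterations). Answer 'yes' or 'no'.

Answer: no

Derivation:
z_0 = 0 + 0i, c = 0.3980 + -1.3680i
Iter 1: z = 0.3980 + -1.3680i, |z|^2 = 2.0298
Iter 2: z = -1.3150 + -2.4569i, |z|^2 = 7.7658
Escaped at iteration 2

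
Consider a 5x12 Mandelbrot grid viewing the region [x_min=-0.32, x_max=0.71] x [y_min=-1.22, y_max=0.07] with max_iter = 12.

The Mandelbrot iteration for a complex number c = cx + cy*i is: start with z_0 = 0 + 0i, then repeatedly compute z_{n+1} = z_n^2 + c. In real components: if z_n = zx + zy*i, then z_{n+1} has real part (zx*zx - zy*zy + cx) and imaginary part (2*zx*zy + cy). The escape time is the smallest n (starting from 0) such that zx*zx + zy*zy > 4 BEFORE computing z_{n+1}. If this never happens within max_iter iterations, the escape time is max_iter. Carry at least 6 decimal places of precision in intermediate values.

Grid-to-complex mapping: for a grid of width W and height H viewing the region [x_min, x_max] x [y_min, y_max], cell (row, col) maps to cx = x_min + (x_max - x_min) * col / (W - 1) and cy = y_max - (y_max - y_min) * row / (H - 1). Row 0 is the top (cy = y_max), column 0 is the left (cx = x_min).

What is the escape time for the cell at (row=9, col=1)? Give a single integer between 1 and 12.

z_0 = 0 + 0i, c = -0.0625 + -0.9855i
Iter 1: z = -0.0625 + -0.9855i, |z|^2 = 0.9750
Iter 2: z = -1.0297 + -0.8623i, |z|^2 = 1.8038
Iter 3: z = 0.2543 + 0.7903i, |z|^2 = 0.6893
Iter 4: z = -0.6225 + -0.5835i, |z|^2 = 0.7279
Iter 5: z = -0.0155 + -0.2590i, |z|^2 = 0.0673
Iter 6: z = -0.1294 + -0.9774i, |z|^2 = 0.9721
Iter 7: z = -1.0011 + -0.7326i, |z|^2 = 1.5389
Iter 8: z = 0.4031 + 0.4813i, |z|^2 = 0.3941
Iter 9: z = -0.1317 + -0.5974i, |z|^2 = 0.3743
Iter 10: z = -0.4021 + -0.8281i, |z|^2 = 0.8474
Iter 11: z = -0.5866 + -0.3195i, |z|^2 = 0.4462

Answer: 12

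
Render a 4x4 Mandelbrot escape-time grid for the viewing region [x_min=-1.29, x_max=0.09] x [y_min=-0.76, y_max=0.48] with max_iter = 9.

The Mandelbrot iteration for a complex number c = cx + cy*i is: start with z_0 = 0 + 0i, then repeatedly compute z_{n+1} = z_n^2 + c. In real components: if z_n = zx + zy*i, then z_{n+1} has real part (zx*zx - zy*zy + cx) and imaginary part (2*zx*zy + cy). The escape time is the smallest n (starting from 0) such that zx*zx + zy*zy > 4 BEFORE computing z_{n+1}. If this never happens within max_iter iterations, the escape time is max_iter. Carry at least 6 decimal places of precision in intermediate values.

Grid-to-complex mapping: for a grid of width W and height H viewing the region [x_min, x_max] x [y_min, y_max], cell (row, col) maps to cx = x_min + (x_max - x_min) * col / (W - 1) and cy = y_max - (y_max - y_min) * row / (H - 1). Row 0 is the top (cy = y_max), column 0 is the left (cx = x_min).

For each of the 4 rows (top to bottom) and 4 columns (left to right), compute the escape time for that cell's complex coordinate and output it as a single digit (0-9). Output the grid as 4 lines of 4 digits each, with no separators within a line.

(row=0, col=0): c = -1.2900 + 0.4800i → escape time 4
(row=0, col=1): c = -0.8300 + 0.4800i → escape time 6
(row=0, col=2): c = -0.3700 + 0.4800i → escape time 9
(row=0, col=3): c = 0.0900 + 0.4800i → escape time 9
(row=1, col=0): c = -1.2900 + 0.0667i → escape time 9
(row=1, col=1): c = -0.8300 + 0.0667i → escape time 9
(row=1, col=2): c = -0.3700 + 0.0667i → escape time 9
(row=1, col=3): c = 0.0900 + 0.0667i → escape time 9
(row=2, col=0): c = -1.2900 + -0.3467i → escape time 9
(row=2, col=1): c = -0.8300 + -0.3467i → escape time 8
(row=2, col=2): c = -0.3700 + -0.3467i → escape time 9
(row=2, col=3): c = 0.0900 + -0.3467i → escape time 9
(row=3, col=0): c = -1.2900 + -0.7600i → escape time 3
(row=3, col=1): c = -0.8300 + -0.7600i → escape time 4
(row=3, col=2): c = -0.3700 + -0.7600i → escape time 7
(row=3, col=3): c = 0.0900 + -0.7600i → escape time 7

Answer: 4699
9999
9899
3477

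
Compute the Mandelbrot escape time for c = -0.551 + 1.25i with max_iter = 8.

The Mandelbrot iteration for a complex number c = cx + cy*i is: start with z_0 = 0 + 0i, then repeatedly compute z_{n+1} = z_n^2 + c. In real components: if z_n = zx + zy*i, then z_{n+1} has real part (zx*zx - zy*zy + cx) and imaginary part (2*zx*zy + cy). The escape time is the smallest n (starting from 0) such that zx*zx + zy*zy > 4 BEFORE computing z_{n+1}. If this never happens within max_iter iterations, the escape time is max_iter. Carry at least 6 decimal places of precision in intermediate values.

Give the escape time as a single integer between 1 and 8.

Answer: 3

Derivation:
z_0 = 0 + 0i, c = -0.5510 + 1.2500i
Iter 1: z = -0.5510 + 1.2500i, |z|^2 = 1.8661
Iter 2: z = -1.8099 + -0.1275i, |z|^2 = 3.2920
Iter 3: z = 2.7085 + 1.7115i, |z|^2 = 10.2652
Escaped at iteration 3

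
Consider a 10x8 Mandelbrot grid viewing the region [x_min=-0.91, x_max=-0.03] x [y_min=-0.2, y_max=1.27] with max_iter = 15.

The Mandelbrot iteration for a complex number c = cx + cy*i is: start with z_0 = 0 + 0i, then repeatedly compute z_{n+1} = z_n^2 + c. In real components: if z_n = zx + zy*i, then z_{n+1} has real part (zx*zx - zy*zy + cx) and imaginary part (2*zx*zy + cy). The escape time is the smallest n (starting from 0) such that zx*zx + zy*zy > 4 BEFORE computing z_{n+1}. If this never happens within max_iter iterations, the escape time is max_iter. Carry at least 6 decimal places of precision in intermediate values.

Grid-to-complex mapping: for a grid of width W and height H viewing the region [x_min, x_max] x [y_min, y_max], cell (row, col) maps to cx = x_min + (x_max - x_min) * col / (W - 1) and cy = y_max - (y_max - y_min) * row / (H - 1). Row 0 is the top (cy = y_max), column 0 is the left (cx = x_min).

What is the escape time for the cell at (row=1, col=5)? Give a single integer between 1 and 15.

z_0 = 0 + 0i, c = -0.4211 + 1.0600i
Iter 1: z = -0.4211 + 1.0600i, |z|^2 = 1.3009
Iter 2: z = -1.3674 + 0.1672i, |z|^2 = 1.8977
Iter 3: z = 1.4206 + 0.6026i, |z|^2 = 2.3814
Iter 4: z = 1.2339 + 2.7722i, |z|^2 = 9.2079
Escaped at iteration 4

Answer: 4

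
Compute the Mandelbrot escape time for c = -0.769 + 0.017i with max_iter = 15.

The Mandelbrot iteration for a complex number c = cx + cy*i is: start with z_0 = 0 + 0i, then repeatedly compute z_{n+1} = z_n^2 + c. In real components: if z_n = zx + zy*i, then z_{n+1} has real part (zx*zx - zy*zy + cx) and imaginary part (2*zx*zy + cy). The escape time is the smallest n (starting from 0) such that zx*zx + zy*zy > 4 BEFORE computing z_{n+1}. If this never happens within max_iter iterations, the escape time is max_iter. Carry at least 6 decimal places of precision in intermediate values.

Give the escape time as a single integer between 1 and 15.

Answer: 15

Derivation:
z_0 = 0 + 0i, c = -0.7690 + 0.0170i
Iter 1: z = -0.7690 + 0.0170i, |z|^2 = 0.5917
Iter 2: z = -0.1779 + -0.0091i, |z|^2 = 0.0317
Iter 3: z = -0.7374 + 0.0203i, |z|^2 = 0.5442
Iter 4: z = -0.2256 + -0.0129i, |z|^2 = 0.0511
Iter 5: z = -0.7183 + 0.0228i, |z|^2 = 0.5164
Iter 6: z = -0.2536 + -0.0158i, |z|^2 = 0.0646
Iter 7: z = -0.7049 + 0.0250i, |z|^2 = 0.4975
Iter 8: z = -0.2727 + -0.0182i, |z|^2 = 0.0747
Iter 9: z = -0.6950 + 0.0269i, |z|^2 = 0.4837
Iter 10: z = -0.2867 + -0.0205i, |z|^2 = 0.0826
Iter 11: z = -0.6872 + 0.0287i, |z|^2 = 0.4731
Iter 12: z = -0.2976 + -0.0225i, |z|^2 = 0.0891
Iter 13: z = -0.6809 + 0.0304i, |z|^2 = 0.4646
Iter 14: z = -0.3062 + -0.0244i, |z|^2 = 0.0944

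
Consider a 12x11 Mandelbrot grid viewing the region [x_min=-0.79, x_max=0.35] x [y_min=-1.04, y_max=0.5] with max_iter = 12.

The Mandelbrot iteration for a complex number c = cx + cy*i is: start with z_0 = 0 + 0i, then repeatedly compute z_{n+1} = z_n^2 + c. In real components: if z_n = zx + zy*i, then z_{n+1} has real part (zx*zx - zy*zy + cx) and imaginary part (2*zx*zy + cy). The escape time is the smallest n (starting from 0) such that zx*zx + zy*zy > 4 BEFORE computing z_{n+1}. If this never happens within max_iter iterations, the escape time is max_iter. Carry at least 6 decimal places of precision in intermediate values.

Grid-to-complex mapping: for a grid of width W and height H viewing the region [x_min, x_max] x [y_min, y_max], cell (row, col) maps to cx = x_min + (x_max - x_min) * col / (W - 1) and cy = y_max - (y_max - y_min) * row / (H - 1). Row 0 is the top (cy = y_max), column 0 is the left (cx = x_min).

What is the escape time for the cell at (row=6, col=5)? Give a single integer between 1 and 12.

z_0 = 0 + 0i, c = -0.2718 + -0.4240i
Iter 1: z = -0.2718 + -0.4240i, |z|^2 = 0.2537
Iter 2: z = -0.3777 + -0.1935i, |z|^2 = 0.1801
Iter 3: z = -0.1666 + -0.2778i, |z|^2 = 0.1049
Iter 4: z = -0.3213 + -0.3314i, |z|^2 = 0.2130
Iter 5: z = -0.2785 + -0.2111i, |z|^2 = 0.1221
Iter 6: z = -0.2388 + -0.3065i, |z|^2 = 0.1510
Iter 7: z = -0.3087 + -0.2776i, |z|^2 = 0.1724
Iter 8: z = -0.2536 + -0.2526i, |z|^2 = 0.1281
Iter 9: z = -0.2713 + -0.2959i, |z|^2 = 0.1612
Iter 10: z = -0.2858 + -0.2634i, |z|^2 = 0.1511
Iter 11: z = -0.2596 + -0.2734i, |z|^2 = 0.1421

Answer: 12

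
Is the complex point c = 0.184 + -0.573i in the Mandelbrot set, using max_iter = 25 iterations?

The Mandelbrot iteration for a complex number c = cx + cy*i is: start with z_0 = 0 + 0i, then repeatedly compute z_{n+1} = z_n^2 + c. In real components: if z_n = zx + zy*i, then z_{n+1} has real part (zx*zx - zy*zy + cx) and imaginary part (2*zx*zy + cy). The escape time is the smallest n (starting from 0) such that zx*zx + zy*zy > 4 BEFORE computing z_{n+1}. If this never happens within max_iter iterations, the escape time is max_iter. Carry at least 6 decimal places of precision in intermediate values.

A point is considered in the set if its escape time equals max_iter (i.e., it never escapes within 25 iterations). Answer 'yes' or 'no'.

z_0 = 0 + 0i, c = 0.1840 + -0.5730i
Iter 1: z = 0.1840 + -0.5730i, |z|^2 = 0.3622
Iter 2: z = -0.1105 + -0.7839i, |z|^2 = 0.6266
Iter 3: z = -0.4182 + -0.3998i, |z|^2 = 0.3348
Iter 4: z = 0.1991 + -0.2386i, |z|^2 = 0.0965
Iter 5: z = 0.1667 + -0.6680i, |z|^2 = 0.4740
Iter 6: z = -0.2344 + -0.7957i, |z|^2 = 0.6881
Iter 7: z = -0.3942 + -0.1999i, |z|^2 = 0.1954
Iter 8: z = 0.2994 + -0.4154i, |z|^2 = 0.2622
Iter 9: z = 0.1011 + -0.8217i, |z|^2 = 0.6855
Iter 10: z = -0.4810 + -0.7392i, |z|^2 = 0.7779
Iter 11: z = -0.1311 + 0.1382i, |z|^2 = 0.0363
Iter 12: z = 0.1821 + -0.6092i, |z|^2 = 0.4043
Iter 13: z = -0.1540 + -0.7949i, |z|^2 = 0.6555
Iter 14: z = -0.4241 + -0.3282i, |z|^2 = 0.2875
Iter 15: z = 0.2561 + -0.2947i, |z|^2 = 0.1524
Iter 16: z = 0.1628 + -0.7240i, |z|^2 = 0.5506
Iter 17: z = -0.3136 + -0.8087i, |z|^2 = 0.7523
Iter 18: z = -0.3716 + -0.0658i, |z|^2 = 0.1424
Iter 19: z = 0.3178 + -0.5241i, |z|^2 = 0.3757
Iter 20: z = 0.0103 + -0.9061i, |z|^2 = 0.8212
Iter 21: z = -0.6369 + -0.5917i, |z|^2 = 0.7558
Iter 22: z = 0.2396 + 0.1807i, |z|^2 = 0.0901
Iter 23: z = 0.2088 + -0.4864i, |z|^2 = 0.2802
Iter 24: z = -0.0090 + -0.7761i, |z|^2 = 0.6024
Did not escape in 25 iterations → in set

Answer: yes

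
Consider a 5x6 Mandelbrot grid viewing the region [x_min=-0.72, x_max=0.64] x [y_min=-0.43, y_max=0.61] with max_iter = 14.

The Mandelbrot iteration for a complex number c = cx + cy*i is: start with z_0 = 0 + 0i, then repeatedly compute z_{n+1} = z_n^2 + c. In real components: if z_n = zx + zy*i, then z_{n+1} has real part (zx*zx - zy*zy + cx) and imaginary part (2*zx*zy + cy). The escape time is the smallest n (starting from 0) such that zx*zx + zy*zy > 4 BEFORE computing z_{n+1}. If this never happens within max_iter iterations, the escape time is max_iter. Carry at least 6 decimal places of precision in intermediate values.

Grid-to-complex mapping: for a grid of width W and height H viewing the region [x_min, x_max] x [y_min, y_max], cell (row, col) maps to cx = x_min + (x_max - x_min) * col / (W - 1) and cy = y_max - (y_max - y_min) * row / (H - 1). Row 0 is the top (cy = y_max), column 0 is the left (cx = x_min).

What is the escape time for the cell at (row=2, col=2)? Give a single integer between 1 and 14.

z_0 = 0 + 0i, c = -0.0400 + 0.1940i
Iter 1: z = -0.0400 + 0.1940i, |z|^2 = 0.0392
Iter 2: z = -0.0760 + 0.1785i, |z|^2 = 0.0376
Iter 3: z = -0.0661 + 0.1669i, |z|^2 = 0.0322
Iter 4: z = -0.0635 + 0.1720i, |z|^2 = 0.0336
Iter 5: z = -0.0655 + 0.1722i, |z|^2 = 0.0339
Iter 6: z = -0.0653 + 0.1714i, |z|^2 = 0.0337
Iter 7: z = -0.0651 + 0.1716i, |z|^2 = 0.0337
Iter 8: z = -0.0652 + 0.1717i, |z|^2 = 0.0337
Iter 9: z = -0.0652 + 0.1716i, |z|^2 = 0.0337
Iter 10: z = -0.0652 + 0.1716i, |z|^2 = 0.0337
Iter 11: z = -0.0652 + 0.1716i, |z|^2 = 0.0337
Iter 12: z = -0.0652 + 0.1716i, |z|^2 = 0.0337
Iter 13: z = -0.0652 + 0.1716i, |z|^2 = 0.0337

Answer: 14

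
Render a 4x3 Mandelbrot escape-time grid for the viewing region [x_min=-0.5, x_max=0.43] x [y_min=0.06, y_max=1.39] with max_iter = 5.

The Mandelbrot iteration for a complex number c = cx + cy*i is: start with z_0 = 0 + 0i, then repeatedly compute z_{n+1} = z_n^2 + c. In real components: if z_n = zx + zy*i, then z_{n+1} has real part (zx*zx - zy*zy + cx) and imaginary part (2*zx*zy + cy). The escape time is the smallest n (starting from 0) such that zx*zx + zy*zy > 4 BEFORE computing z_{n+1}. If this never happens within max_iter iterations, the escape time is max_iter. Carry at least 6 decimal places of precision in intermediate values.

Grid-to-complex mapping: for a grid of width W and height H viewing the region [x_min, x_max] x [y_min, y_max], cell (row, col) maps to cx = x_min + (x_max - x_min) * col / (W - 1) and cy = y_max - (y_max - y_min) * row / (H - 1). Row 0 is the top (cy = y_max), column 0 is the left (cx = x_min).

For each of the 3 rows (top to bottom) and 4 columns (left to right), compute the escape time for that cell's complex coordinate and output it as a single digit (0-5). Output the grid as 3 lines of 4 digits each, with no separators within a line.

Answer: 2222
5554
5555

Derivation:
(row=0, col=0): c = -0.5000 + 1.3900i → escape time 2
(row=0, col=1): c = -0.1900 + 1.3900i → escape time 2
(row=0, col=2): c = 0.1200 + 1.3900i → escape time 2
(row=0, col=3): c = 0.4300 + 1.3900i → escape time 2
(row=1, col=0): c = -0.5000 + 0.7250i → escape time 5
(row=1, col=1): c = -0.1900 + 0.7250i → escape time 5
(row=1, col=2): c = 0.1200 + 0.7250i → escape time 5
(row=1, col=3): c = 0.4300 + 0.7250i → escape time 4
(row=2, col=0): c = -0.5000 + 0.0600i → escape time 5
(row=2, col=1): c = -0.1900 + 0.0600i → escape time 5
(row=2, col=2): c = 0.1200 + 0.0600i → escape time 5
(row=2, col=3): c = 0.4300 + 0.0600i → escape time 5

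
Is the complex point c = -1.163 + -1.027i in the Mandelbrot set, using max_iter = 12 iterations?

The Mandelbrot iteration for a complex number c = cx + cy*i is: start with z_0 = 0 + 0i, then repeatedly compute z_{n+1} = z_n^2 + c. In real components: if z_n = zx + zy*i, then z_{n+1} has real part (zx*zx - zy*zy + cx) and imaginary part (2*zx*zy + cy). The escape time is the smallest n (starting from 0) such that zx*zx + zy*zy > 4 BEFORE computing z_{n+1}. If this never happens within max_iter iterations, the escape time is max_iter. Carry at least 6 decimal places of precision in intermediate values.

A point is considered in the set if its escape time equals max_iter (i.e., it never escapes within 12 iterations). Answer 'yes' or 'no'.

Answer: no

Derivation:
z_0 = 0 + 0i, c = -1.1630 + -1.0270i
Iter 1: z = -1.1630 + -1.0270i, |z|^2 = 2.4073
Iter 2: z = -0.8652 + 1.3618i, |z|^2 = 2.6030
Iter 3: z = -2.2690 + -3.3834i, |z|^2 = 16.5955
Escaped at iteration 3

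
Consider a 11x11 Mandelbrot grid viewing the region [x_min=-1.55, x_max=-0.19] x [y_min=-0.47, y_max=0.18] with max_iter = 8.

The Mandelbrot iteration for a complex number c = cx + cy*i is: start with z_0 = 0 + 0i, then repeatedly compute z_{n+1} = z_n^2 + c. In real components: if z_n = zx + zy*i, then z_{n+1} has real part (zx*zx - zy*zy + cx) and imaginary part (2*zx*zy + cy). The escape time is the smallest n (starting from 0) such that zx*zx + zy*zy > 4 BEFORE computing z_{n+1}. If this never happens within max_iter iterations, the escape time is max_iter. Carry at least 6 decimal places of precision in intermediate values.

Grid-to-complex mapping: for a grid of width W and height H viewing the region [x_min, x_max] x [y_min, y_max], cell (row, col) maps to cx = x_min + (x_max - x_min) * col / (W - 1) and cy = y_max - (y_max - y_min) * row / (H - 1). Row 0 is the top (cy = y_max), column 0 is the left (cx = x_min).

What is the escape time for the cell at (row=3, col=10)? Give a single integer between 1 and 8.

z_0 = 0 + 0i, c = -0.1900 + -0.0150i
Iter 1: z = -0.1900 + -0.0150i, |z|^2 = 0.0363
Iter 2: z = -0.1541 + -0.0093i, |z|^2 = 0.0238
Iter 3: z = -0.1663 + -0.0121i, |z|^2 = 0.0278
Iter 4: z = -0.1625 + -0.0110i, |z|^2 = 0.0265
Iter 5: z = -0.1637 + -0.0114i, |z|^2 = 0.0269
Iter 6: z = -0.1633 + -0.0113i, |z|^2 = 0.0268
Iter 7: z = -0.1635 + -0.0113i, |z|^2 = 0.0268

Answer: 8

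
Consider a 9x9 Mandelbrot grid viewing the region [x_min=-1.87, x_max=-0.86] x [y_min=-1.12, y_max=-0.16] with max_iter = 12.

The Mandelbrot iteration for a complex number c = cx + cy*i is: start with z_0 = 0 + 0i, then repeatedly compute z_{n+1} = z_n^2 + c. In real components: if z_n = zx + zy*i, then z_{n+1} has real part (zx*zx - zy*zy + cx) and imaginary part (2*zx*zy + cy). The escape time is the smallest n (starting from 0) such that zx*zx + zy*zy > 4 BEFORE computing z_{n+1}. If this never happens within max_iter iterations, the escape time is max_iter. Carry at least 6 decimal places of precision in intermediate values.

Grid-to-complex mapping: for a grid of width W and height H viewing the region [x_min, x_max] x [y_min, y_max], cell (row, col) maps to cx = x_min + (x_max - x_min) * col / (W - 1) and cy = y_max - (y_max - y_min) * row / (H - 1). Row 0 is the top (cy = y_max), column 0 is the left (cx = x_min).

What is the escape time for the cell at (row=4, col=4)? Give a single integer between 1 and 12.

z_0 = 0 + 0i, c = -1.3650 + -0.6400i
Iter 1: z = -1.3650 + -0.6400i, |z|^2 = 2.2728
Iter 2: z = 0.0886 + 1.1072i, |z|^2 = 1.2337
Iter 3: z = -2.5830 + -0.4437i, |z|^2 = 6.8690
Escaped at iteration 3

Answer: 3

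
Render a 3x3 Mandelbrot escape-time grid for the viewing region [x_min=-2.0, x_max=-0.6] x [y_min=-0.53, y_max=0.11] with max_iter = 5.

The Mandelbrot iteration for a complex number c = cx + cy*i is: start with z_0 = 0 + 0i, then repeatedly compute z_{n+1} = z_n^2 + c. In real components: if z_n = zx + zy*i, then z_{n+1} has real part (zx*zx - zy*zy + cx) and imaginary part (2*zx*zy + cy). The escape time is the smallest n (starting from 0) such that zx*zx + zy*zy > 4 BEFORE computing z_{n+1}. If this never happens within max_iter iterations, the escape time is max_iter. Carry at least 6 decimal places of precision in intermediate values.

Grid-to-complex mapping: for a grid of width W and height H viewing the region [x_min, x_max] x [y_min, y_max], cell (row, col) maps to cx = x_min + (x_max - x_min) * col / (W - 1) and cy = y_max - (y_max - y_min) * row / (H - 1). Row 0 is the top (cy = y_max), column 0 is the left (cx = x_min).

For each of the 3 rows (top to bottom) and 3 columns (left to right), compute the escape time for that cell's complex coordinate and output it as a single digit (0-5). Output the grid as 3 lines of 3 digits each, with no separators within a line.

(row=0, col=0): c = -2.0000 + 0.1100i → escape time 1
(row=0, col=1): c = -1.3000 + 0.1100i → escape time 5
(row=0, col=2): c = -0.6000 + 0.1100i → escape time 5
(row=1, col=0): c = -2.0000 + -0.2100i → escape time 1
(row=1, col=1): c = -1.3000 + -0.2100i → escape time 5
(row=1, col=2): c = -0.6000 + -0.2100i → escape time 5
(row=2, col=0): c = -2.0000 + -0.5300i → escape time 1
(row=2, col=1): c = -1.3000 + -0.5300i → escape time 3
(row=2, col=2): c = -0.6000 + -0.5300i → escape time 5

Answer: 155
155
135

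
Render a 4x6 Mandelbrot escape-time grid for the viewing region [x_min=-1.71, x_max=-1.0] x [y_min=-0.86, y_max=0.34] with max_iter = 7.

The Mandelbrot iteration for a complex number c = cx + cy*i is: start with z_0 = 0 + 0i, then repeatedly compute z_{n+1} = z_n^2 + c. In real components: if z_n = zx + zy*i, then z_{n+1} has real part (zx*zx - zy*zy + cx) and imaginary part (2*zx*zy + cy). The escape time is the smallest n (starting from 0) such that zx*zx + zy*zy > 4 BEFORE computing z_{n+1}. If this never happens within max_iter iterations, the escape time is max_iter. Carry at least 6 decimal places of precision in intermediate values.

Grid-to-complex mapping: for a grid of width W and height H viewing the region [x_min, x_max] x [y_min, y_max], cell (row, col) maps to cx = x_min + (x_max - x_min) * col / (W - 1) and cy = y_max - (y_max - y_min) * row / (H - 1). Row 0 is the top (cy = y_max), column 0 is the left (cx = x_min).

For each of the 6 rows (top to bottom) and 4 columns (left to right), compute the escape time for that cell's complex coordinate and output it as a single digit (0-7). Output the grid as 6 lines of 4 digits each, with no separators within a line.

(row=0, col=0): c = -1.7100 + 0.3400i → escape time 4
(row=0, col=1): c = -1.4733 + 0.3400i → escape time 5
(row=0, col=2): c = -1.2367 + 0.3400i → escape time 7
(row=0, col=3): c = -1.0000 + 0.3400i → escape time 7
(row=1, col=0): c = -1.7100 + 0.1000i → escape time 5
(row=1, col=1): c = -1.4733 + 0.1000i → escape time 7
(row=1, col=2): c = -1.2367 + 0.1000i → escape time 7
(row=1, col=3): c = -1.0000 + 0.1000i → escape time 7
(row=2, col=0): c = -1.7100 + -0.1400i → escape time 4
(row=2, col=1): c = -1.4733 + -0.1400i → escape time 7
(row=2, col=2): c = -1.2367 + -0.1400i → escape time 7
(row=2, col=3): c = -1.0000 + -0.1400i → escape time 7
(row=3, col=0): c = -1.7100 + -0.3800i → escape time 3
(row=3, col=1): c = -1.4733 + -0.3800i → escape time 4
(row=3, col=2): c = -1.2367 + -0.3800i → escape time 7
(row=3, col=3): c = -1.0000 + -0.3800i → escape time 7
(row=4, col=0): c = -1.7100 + -0.6200i → escape time 3
(row=4, col=1): c = -1.4733 + -0.6200i → escape time 3
(row=4, col=2): c = -1.2367 + -0.6200i → escape time 3
(row=4, col=3): c = -1.0000 + -0.6200i → escape time 4
(row=5, col=0): c = -1.7100 + -0.8600i → escape time 2
(row=5, col=1): c = -1.4733 + -0.8600i → escape time 3
(row=5, col=2): c = -1.2367 + -0.8600i → escape time 3
(row=5, col=3): c = -1.0000 + -0.8600i → escape time 3

Answer: 4577
5777
4777
3477
3334
2333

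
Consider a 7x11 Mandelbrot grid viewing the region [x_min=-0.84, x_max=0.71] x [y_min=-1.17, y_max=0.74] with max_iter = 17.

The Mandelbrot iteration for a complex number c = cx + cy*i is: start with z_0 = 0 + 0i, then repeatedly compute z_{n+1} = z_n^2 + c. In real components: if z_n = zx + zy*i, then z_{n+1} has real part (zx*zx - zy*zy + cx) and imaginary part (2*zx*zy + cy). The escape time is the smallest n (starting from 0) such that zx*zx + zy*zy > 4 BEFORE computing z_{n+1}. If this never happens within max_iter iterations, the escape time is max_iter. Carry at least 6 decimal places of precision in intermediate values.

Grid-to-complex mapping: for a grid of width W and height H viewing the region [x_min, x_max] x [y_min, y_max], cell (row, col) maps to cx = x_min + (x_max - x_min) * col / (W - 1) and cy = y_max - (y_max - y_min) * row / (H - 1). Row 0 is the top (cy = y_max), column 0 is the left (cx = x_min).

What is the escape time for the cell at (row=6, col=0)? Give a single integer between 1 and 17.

Answer: 7

Derivation:
z_0 = 0 + 0i, c = -0.8400 + -0.4060i
Iter 1: z = -0.8400 + -0.4060i, |z|^2 = 0.8704
Iter 2: z = -0.2992 + 0.2761i, |z|^2 = 0.1658
Iter 3: z = -0.8267 + -0.5712i, |z|^2 = 1.0097
Iter 4: z = -0.4829 + 0.5384i, |z|^2 = 0.5231
Iter 5: z = -0.8967 + -0.9260i, |z|^2 = 1.6616
Iter 6: z = -0.8934 + 1.2548i, |z|^2 = 2.3727
Iter 7: z = -1.6163 + -2.6481i, |z|^2 = 9.6247
Escaped at iteration 7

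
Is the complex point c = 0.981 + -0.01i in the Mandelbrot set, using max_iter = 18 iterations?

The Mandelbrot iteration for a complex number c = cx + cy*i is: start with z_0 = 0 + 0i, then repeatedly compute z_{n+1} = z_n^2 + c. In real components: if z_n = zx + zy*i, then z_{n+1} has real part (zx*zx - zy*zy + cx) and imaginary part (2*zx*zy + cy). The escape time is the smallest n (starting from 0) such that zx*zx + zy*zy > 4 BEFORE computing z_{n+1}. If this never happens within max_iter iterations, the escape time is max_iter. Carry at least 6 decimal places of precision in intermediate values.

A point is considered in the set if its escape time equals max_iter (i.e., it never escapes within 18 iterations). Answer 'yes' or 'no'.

z_0 = 0 + 0i, c = 0.9810 + -0.0100i
Iter 1: z = 0.9810 + -0.0100i, |z|^2 = 0.9625
Iter 2: z = 1.9433 + -0.0296i, |z|^2 = 3.7771
Iter 3: z = 4.7564 + -0.1251i, |z|^2 = 22.6389
Escaped at iteration 3

Answer: no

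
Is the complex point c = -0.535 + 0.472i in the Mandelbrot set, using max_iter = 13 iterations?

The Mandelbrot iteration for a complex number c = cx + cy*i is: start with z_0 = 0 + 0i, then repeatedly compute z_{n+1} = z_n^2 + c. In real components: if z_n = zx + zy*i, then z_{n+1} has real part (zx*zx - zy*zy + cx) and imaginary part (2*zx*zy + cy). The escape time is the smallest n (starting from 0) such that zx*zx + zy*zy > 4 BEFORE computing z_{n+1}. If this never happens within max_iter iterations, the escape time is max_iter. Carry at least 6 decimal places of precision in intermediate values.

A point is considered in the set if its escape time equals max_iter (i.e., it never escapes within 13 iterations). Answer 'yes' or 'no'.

z_0 = 0 + 0i, c = -0.5350 + 0.4720i
Iter 1: z = -0.5350 + 0.4720i, |z|^2 = 0.5090
Iter 2: z = -0.4716 + -0.0330i, |z|^2 = 0.2235
Iter 3: z = -0.3137 + 0.5032i, |z|^2 = 0.3516
Iter 4: z = -0.6897 + 0.1563i, |z|^2 = 0.5002
Iter 5: z = -0.0837 + 0.2564i, |z|^2 = 0.0727
Iter 6: z = -0.5937 + 0.4291i, |z|^2 = 0.5366
Iter 7: z = -0.3666 + -0.0375i, |z|^2 = 0.1358
Iter 8: z = -0.4020 + 0.4995i, |z|^2 = 0.4111
Iter 9: z = -0.6229 + 0.0704i, |z|^2 = 0.3930
Iter 10: z = -0.1519 + 0.3843i, |z|^2 = 0.1708
Iter 11: z = -0.6596 + 0.3552i, |z|^2 = 0.5613
Iter 12: z = -0.2261 + 0.0034i, |z|^2 = 0.0511
Did not escape in 13 iterations → in set

Answer: yes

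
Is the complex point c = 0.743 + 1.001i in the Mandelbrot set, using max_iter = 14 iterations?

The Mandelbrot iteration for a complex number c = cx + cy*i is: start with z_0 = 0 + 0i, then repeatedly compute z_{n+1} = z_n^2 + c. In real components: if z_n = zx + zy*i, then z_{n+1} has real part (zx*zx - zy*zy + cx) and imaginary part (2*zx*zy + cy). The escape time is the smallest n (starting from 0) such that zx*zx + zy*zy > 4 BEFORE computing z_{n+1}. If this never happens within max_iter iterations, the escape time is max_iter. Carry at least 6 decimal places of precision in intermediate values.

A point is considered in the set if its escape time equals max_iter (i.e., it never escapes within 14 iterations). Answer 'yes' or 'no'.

z_0 = 0 + 0i, c = 0.7430 + 1.0010i
Iter 1: z = 0.7430 + 1.0010i, |z|^2 = 1.5540
Iter 2: z = 0.2930 + 2.4885i, |z|^2 = 6.2784
Escaped at iteration 2

Answer: no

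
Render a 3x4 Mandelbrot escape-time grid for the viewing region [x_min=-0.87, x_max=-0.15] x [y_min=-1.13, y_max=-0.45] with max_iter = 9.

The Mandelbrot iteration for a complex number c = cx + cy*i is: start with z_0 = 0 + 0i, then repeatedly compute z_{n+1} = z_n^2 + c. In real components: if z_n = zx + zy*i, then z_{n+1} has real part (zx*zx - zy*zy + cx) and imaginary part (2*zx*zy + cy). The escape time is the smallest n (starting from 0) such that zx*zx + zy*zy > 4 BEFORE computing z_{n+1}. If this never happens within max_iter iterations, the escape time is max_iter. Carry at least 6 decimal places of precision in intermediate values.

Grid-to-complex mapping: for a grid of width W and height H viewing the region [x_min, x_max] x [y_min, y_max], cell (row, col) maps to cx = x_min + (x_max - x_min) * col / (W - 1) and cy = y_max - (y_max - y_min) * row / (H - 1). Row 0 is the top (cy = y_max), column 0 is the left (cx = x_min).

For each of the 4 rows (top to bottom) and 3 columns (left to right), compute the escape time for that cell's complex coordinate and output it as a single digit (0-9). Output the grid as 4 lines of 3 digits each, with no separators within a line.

Answer: 699
499
349
335

Derivation:
(row=0, col=0): c = -0.8700 + -0.4500i → escape time 6
(row=0, col=1): c = -0.5100 + -0.4500i → escape time 9
(row=0, col=2): c = -0.1500 + -0.4500i → escape time 9
(row=1, col=0): c = -0.8700 + -0.6767i → escape time 4
(row=1, col=1): c = -0.5100 + -0.6767i → escape time 9
(row=1, col=2): c = -0.1500 + -0.6767i → escape time 9
(row=2, col=0): c = -0.8700 + -0.9033i → escape time 3
(row=2, col=1): c = -0.5100 + -0.9033i → escape time 4
(row=2, col=2): c = -0.1500 + -0.9033i → escape time 9
(row=3, col=0): c = -0.8700 + -1.1300i → escape time 3
(row=3, col=1): c = -0.5100 + -1.1300i → escape time 3
(row=3, col=2): c = -0.1500 + -1.1300i → escape time 5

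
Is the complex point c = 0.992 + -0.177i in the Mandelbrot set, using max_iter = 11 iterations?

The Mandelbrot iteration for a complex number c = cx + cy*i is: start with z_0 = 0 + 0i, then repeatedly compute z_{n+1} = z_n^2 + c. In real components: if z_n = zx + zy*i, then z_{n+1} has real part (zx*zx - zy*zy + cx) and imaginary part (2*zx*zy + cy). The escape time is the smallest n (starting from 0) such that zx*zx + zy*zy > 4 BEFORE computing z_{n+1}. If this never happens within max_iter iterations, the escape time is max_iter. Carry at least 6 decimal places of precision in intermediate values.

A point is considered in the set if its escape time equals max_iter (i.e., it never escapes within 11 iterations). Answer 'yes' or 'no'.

Answer: no

Derivation:
z_0 = 0 + 0i, c = 0.9920 + -0.1770i
Iter 1: z = 0.9920 + -0.1770i, |z|^2 = 1.0154
Iter 2: z = 1.9447 + -0.5282i, |z|^2 = 4.0610
Escaped at iteration 2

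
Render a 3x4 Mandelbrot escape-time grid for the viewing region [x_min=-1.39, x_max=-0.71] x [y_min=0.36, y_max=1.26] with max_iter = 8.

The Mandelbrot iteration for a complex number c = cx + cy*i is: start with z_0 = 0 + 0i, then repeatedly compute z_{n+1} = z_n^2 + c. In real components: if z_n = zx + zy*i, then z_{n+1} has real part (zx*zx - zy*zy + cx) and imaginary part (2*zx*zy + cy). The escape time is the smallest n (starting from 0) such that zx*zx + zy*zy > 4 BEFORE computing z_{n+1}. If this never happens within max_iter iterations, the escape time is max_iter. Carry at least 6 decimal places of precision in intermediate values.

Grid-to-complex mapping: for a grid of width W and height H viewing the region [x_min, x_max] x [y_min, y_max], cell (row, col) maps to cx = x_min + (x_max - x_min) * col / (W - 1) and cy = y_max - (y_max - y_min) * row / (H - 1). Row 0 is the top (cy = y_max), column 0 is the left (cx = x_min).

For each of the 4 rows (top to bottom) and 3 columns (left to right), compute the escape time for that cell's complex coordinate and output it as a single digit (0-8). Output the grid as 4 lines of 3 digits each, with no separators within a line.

Answer: 223
334
345
588

Derivation:
(row=0, col=0): c = -1.3900 + 1.2600i → escape time 2
(row=0, col=1): c = -1.0500 + 1.2600i → escape time 2
(row=0, col=2): c = -0.7100 + 1.2600i → escape time 3
(row=1, col=0): c = -1.3900 + 0.9600i → escape time 3
(row=1, col=1): c = -1.0500 + 0.9600i → escape time 3
(row=1, col=2): c = -0.7100 + 0.9600i → escape time 4
(row=2, col=0): c = -1.3900 + 0.6600i → escape time 3
(row=2, col=1): c = -1.0500 + 0.6600i → escape time 4
(row=2, col=2): c = -0.7100 + 0.6600i → escape time 5
(row=3, col=0): c = -1.3900 + 0.3600i → escape time 5
(row=3, col=1): c = -1.0500 + 0.3600i → escape time 8
(row=3, col=2): c = -0.7100 + 0.3600i → escape time 8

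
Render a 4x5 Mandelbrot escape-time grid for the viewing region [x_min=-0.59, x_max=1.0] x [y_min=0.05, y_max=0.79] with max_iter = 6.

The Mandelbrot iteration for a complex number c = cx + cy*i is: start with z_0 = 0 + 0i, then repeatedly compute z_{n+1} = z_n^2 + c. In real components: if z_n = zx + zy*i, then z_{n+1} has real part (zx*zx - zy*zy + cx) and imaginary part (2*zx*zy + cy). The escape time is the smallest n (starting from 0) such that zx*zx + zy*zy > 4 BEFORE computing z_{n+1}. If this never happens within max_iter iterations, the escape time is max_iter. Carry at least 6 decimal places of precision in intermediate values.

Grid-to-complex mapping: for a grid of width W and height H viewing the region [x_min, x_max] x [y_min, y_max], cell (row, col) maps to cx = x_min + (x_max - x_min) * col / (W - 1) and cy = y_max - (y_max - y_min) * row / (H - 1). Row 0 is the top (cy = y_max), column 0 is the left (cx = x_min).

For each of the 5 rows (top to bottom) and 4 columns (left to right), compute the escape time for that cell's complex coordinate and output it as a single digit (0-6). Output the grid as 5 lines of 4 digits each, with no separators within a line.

(row=0, col=0): c = -0.5900 + 0.7900i → escape time 5
(row=0, col=1): c = -0.0600 + 0.7900i → escape time 6
(row=0, col=2): c = 0.4700 + 0.7900i → escape time 3
(row=0, col=3): c = 1.0000 + 0.7900i → escape time 2
(row=1, col=0): c = -0.5900 + 0.6050i → escape time 6
(row=1, col=1): c = -0.0600 + 0.6050i → escape time 6
(row=1, col=2): c = 0.4700 + 0.6050i → escape time 5
(row=1, col=3): c = 1.0000 + 0.6050i → escape time 2
(row=2, col=0): c = -0.5900 + 0.4200i → escape time 6
(row=2, col=1): c = -0.0600 + 0.4200i → escape time 6
(row=2, col=2): c = 0.4700 + 0.4200i → escape time 6
(row=2, col=3): c = 1.0000 + 0.4200i → escape time 2
(row=3, col=0): c = -0.5900 + 0.2350i → escape time 6
(row=3, col=1): c = -0.0600 + 0.2350i → escape time 6
(row=3, col=2): c = 0.4700 + 0.2350i → escape time 6
(row=3, col=3): c = 1.0000 + 0.2350i → escape time 2
(row=4, col=0): c = -0.5900 + 0.0500i → escape time 6
(row=4, col=1): c = -0.0600 + 0.0500i → escape time 6
(row=4, col=2): c = 0.4700 + 0.0500i → escape time 5
(row=4, col=3): c = 1.0000 + 0.0500i → escape time 2

Answer: 5632
6652
6662
6662
6652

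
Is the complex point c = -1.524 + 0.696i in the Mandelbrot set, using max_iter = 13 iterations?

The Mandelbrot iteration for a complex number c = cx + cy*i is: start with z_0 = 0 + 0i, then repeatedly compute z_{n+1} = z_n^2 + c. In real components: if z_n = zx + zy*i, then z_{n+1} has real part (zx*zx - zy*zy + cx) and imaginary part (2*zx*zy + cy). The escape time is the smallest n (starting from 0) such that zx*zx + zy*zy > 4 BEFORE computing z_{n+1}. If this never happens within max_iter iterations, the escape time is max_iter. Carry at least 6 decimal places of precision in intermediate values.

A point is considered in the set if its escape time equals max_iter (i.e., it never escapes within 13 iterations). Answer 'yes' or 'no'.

Answer: no

Derivation:
z_0 = 0 + 0i, c = -1.5240 + 0.6960i
Iter 1: z = -1.5240 + 0.6960i, |z|^2 = 2.8070
Iter 2: z = 0.3142 + -1.4254i, |z|^2 = 2.1305
Iter 3: z = -3.4571 + -0.1996i, |z|^2 = 11.9913
Escaped at iteration 3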